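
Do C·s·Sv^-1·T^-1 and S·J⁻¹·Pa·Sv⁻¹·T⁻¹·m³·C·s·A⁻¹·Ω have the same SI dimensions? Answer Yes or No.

Left side:
  C = s·A.
  Sv = m²·s⁻².
  So Sv⁻¹ = m⁻²·s².
  T = kg·s⁻²·A⁻¹.
  So T⁻¹ = kg⁻¹·s²·A.
  Combining: C·s·Sv⁻¹·T⁻¹ = (s·A) · s · (m⁻²·s²) · (kg⁻¹·s²·A) = kg⁻¹·m⁻²·s⁶·A².
Right side:
  S = kg⁻¹·m⁻²·s³·A².
  J = kg·m²·s⁻².
  So J⁻¹ = kg⁻¹·m⁻²·s².
  Pa = kg·m⁻¹·s⁻².
  Sv = m²·s⁻².
  So Sv⁻¹ = m⁻²·s².
  T = kg·s⁻²·A⁻¹.
  So T⁻¹ = kg⁻¹·s²·A.
  C = s·A.
  Ω = kg·m²·s⁻³·A⁻².
  Combining: S·J⁻¹·Pa·Sv⁻¹·T⁻¹·m³·C·s·A⁻¹·Ω = (kg⁻¹·m⁻²·s³·A²) · (kg⁻¹·m⁻²·s²) · (kg·m⁻¹·s⁻²) · (m⁻²·s²) · (kg⁻¹·s²·A) · m³ · (s·A) · s · A⁻¹ · (kg·m²·s⁻³·A⁻²) = kg⁻¹·m⁻²·s⁶·A.
Left is kg⁻¹·m⁻²·s⁶·A²; right is kg⁻¹·m⁻²·s⁶·A — different.

No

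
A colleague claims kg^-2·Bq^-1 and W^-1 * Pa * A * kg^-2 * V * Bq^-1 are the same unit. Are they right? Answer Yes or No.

No

Left side:
  Bq = 1/s = s⁻¹ (activity is decays per second).
  So Bq⁻¹ = s.
  Combining: kg⁻²·Bq⁻¹ = kg⁻² · s = kg⁻²·s.
Right side:
  W = kg·m²·s⁻³.
  So W⁻¹ = kg⁻¹·m⁻²·s³.
  Pa = kg·m⁻¹·s⁻².
  V = kg·m²·s⁻³·A⁻¹.
  Bq = s⁻¹.
  So Bq⁻¹ = s.
  Combining: W⁻¹·Pa·A·kg⁻²·V·Bq⁻¹ = (kg⁻¹·m⁻²·s³) · (kg·m⁻¹·s⁻²) · A · kg⁻² · (kg·m²·s⁻³·A⁻¹) · s = kg⁻¹·m⁻¹·s⁻¹.
Left is kg⁻²·s; right is kg⁻¹·m⁻¹·s⁻¹ — different.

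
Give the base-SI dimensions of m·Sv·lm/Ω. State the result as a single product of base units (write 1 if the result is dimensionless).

Sv = m²·s⁻².
Ω = kg·m²·s⁻³·A⁻².
So Ω⁻¹ = kg⁻¹·m⁻²·s³·A².
lm = cd.
Combining: m·Sv·Ω⁻¹·lm = m · (m²·s⁻²) · (kg⁻¹·m⁻²·s³·A²) · cd = kg⁻¹·m·s·A²·cd.

kg⁻¹·m·s·A²·cd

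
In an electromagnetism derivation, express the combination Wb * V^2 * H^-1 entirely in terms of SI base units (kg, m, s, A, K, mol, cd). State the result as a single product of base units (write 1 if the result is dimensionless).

Wb = V·s (flux: a volt is a weber per second),
    = kg·m²·s⁻²·A⁻¹.
V = W/A (potential = power per current),
    = kg·m²·s⁻³·A⁻¹.
So V² = kg²·m⁴·s⁻⁶·A⁻².
H = Wb/A (inductance = flux per current),
    = kg·m²·s⁻²·A⁻².
So H⁻¹ = kg⁻¹·m⁻²·s²·A².
Combining: Wb·V²·H⁻¹ = (kg·m²·s⁻²·A⁻¹) · (kg²·m⁴·s⁻⁶·A⁻²) · (kg⁻¹·m⁻²·s²·A²) = kg²·m⁴·s⁻⁶·A⁻¹.

kg²·m⁴·s⁻⁶·A⁻¹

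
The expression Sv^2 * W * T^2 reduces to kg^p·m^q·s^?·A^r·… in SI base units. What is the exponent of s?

-11

Sv = J/kg (equivalent dose = energy per mass),
    = m²·s⁻².
So Sv² = m⁴·s⁻⁴.
W = J/s (power = energy per time),
    = kg·m²·s⁻³.
T = Wb/m² (flux density = flux per area),
    = kg·s⁻²·A⁻¹.
So T² = kg²·s⁻⁴·A⁻².
Combining: Sv²·W·T² = (m⁴·s⁻⁴) · (kg·m²·s⁻³) · (kg²·s⁻⁴·A⁻²) = kg³·m⁶·s⁻¹¹·A⁻².
The exponent of s is -11.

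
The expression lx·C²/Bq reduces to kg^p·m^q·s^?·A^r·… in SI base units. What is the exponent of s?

lx = m⁻²·cd.
C = s·A.
So C² = s²·A².
Bq = s⁻¹.
So Bq⁻¹ = s.
Combining: lx·C²·Bq⁻¹ = (m⁻²·cd) · (s²·A²) · s = m⁻²·s³·A²·cd.
The exponent of s is 3.

3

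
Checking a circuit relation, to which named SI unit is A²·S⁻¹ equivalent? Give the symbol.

S = kg⁻¹·m⁻²·s³·A².
So S⁻¹ = kg·m²·s⁻³·A⁻².
Combining: A²·S⁻¹ = A² · (kg·m²·s⁻³·A⁻²) = kg·m²·s⁻³.
kg·m²·s⁻³ is the base-SI form of the watt.

W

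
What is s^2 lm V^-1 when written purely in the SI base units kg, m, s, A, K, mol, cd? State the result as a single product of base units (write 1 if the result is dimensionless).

lm = cd.
V = kg·m²·s⁻³·A⁻¹.
So V⁻¹ = kg⁻¹·m⁻²·s³·A.
Combining: s²·lm·V⁻¹ = s² · cd · (kg⁻¹·m⁻²·s³·A) = kg⁻¹·m⁻²·s⁵·A·cd.

kg⁻¹·m⁻²·s⁵·A·cd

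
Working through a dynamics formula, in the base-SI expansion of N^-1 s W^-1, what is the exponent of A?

N = kg·m/s² = kg·m·s⁻² (force = mass × acceleration).
So N⁻¹ = kg⁻¹·m⁻¹·s².
W = J/s (power = energy per time),
    = kg·m²·s⁻³.
So W⁻¹ = kg⁻¹·m⁻²·s³.
Combining: N⁻¹·s·W⁻¹ = (kg⁻¹·m⁻¹·s²) · s · (kg⁻¹·m⁻²·s³) = kg⁻²·m⁻³·s⁶.
The exponent of A is 0.

0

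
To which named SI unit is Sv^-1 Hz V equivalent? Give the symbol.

Sv = J/kg (equivalent dose = energy per mass),
    = m²·s⁻².
So Sv⁻¹ = m⁻²·s².
Hz = 1/s = s⁻¹ (frequency is cycles per second).
V = W/A (potential = power per current),
    = kg·m²·s⁻³·A⁻¹.
Combining: Sv⁻¹·Hz·V = (m⁻²·s²) · s⁻¹ · (kg·m²·s⁻³·A⁻¹) = kg·s⁻²·A⁻¹.
kg·s⁻²·A⁻¹ is the base-SI form of the tesla.

T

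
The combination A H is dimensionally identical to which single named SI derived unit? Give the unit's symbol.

H = Wb/A (inductance = flux per current),
    = kg·m²·s⁻²·A⁻².
Combining: A·H = A · (kg·m²·s⁻²·A⁻²) = kg·m²·s⁻²·A⁻¹.
kg·m²·s⁻²·A⁻¹ is the base-SI form of the weber.

Wb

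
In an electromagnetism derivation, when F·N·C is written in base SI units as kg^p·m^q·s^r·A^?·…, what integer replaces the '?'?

F = kg⁻¹·m⁻²·s⁴·A².
N = kg·m·s⁻².
C = s·A.
Combining: F·N·C = (kg⁻¹·m⁻²·s⁴·A²) · (kg·m·s⁻²) · (s·A) = m⁻¹·s³·A³.
The exponent of A is 3.

3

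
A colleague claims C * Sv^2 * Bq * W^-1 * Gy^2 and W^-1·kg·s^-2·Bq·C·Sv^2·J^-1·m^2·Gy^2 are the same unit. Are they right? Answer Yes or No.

Yes

Left side:
  C = s·A.
  Sv = m²·s⁻².
  So Sv² = m⁴·s⁻⁴.
  Bq = s⁻¹.
  W = kg·m²·s⁻³.
  So W⁻¹ = kg⁻¹·m⁻²·s³.
  Gy = m²·s⁻².
  So Gy² = m⁴·s⁻⁴.
  Combining: C·Sv²·Bq·W⁻¹·Gy² = (s·A) · (m⁴·s⁻⁴) · s⁻¹ · (kg⁻¹·m⁻²·s³) · (m⁴·s⁻⁴) = kg⁻¹·m⁶·s⁻⁵·A.
Right side:
  W = J/s (power = energy per time),
      = kg·m²·s⁻³.
  So W⁻¹ = kg⁻¹·m⁻²·s³.
  Bq = 1/s = s⁻¹ (activity is decays per second).
  C = A·s = s·A (charge = current × time).
  Sv = J/kg (equivalent dose = energy per mass),
      = m²·s⁻².
  So Sv² = m⁴·s⁻⁴.
  J = N·m (work = force × distance),
      = kg·m²·s⁻².
  So J⁻¹ = kg⁻¹·m⁻²·s².
  Gy = J/kg (absorbed dose = energy per mass),
      = m²·s⁻².
  So Gy² = m⁴·s⁻⁴.
  Combining: W⁻¹·kg·s⁻²·Bq·C·Sv²·J⁻¹·m²·Gy² = (kg⁻¹·m⁻²·s³) · kg · s⁻² · s⁻¹ · (s·A) · (m⁴·s⁻⁴) · (kg⁻¹·m⁻²·s²) · m² · (m⁴·s⁻⁴) = kg⁻¹·m⁶·s⁻⁵·A.
Both reduce to kg⁻¹·m⁶·s⁻⁵·A.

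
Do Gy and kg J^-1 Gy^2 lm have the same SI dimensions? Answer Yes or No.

Left side:
  Gy = J/kg (absorbed dose = energy per mass),
      = m²·s⁻².
Right side:
  J = N·m (work = force × distance),
      = kg·m²·s⁻².
  So J⁻¹ = kg⁻¹·m⁻²·s².
  Gy = J/kg (absorbed dose = energy per mass),
      = m²·s⁻².
  So Gy² = m⁴·s⁻⁴.
  lm = cd·sr = cd (luminous flux; sr is dimensionless).
  Combining: kg·J⁻¹·Gy²·lm = kg · (kg⁻¹·m⁻²·s²) · (m⁴·s⁻⁴) · cd = m²·s⁻²·cd.
Left is m²·s⁻²; right is m²·s⁻²·cd — different.

No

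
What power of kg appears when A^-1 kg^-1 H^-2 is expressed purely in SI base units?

H = Wb/A (inductance = flux per current),
    = kg·m²·s⁻²·A⁻².
So H⁻² = kg⁻²·m⁻⁴·s⁴·A⁴.
Combining: A⁻¹·kg⁻¹·H⁻² = A⁻¹ · kg⁻¹ · (kg⁻²·m⁻⁴·s⁴·A⁴) = kg⁻³·m⁻⁴·s⁴·A³.
The exponent of kg is -3.

-3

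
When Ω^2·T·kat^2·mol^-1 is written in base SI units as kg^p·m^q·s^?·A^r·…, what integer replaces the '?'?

Ω = kg·m²·s⁻³·A⁻².
So Ω² = kg²·m⁴·s⁻⁶·A⁻⁴.
T = kg·s⁻²·A⁻¹.
kat = s⁻¹·mol.
So kat² = s⁻²·mol².
Combining: Ω²·T·kat²·mol⁻¹ = (kg²·m⁴·s⁻⁶·A⁻⁴) · (kg·s⁻²·A⁻¹) · (s⁻²·mol²) · mol⁻¹ = kg³·m⁴·s⁻¹⁰·A⁻⁵·mol.
The exponent of s is -10.

-10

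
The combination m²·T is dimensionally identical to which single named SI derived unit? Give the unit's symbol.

T = kg·s⁻²·A⁻¹.
Combining: m²·T = m² · (kg·s⁻²·A⁻¹) = kg·m²·s⁻²·A⁻¹.
kg·m²·s⁻²·A⁻¹ is the base-SI form of the weber.

Wb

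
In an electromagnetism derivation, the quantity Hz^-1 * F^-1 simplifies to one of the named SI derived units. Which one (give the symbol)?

Ω

Hz = 1/s = s⁻¹ (frequency is cycles per second).
So Hz⁻¹ = s.
F = C/V (capacitance = charge per voltage),
    = A·s/(kg·m²·s⁻³·A⁻¹) (substituting C and V),
    = kg⁻¹·m⁻²·s⁴·A².
So F⁻¹ = kg·m²·s⁻⁴·A⁻².
Combining: Hz⁻¹·F⁻¹ = s · (kg·m²·s⁻⁴·A⁻²) = kg·m²·s⁻³·A⁻².
kg·m²·s⁻³·A⁻² is the base-SI form of the ohm.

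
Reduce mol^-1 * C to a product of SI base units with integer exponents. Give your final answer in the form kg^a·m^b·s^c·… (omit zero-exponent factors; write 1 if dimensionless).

s·A·mol⁻¹

C = A·s = s·A (charge = current × time).
Combining: mol⁻¹·C = mol⁻¹ · (s·A) = s·A·mol⁻¹.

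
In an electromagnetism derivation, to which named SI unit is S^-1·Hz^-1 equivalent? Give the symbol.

H

S = 1/Ω (conductance is reciprocal resistance),
    = kg⁻¹·m⁻²·s³·A².
So S⁻¹ = kg·m²·s⁻³·A⁻².
Hz = 1/s = s⁻¹ (frequency is cycles per second).
So Hz⁻¹ = s.
Combining: S⁻¹·Hz⁻¹ = (kg·m²·s⁻³·A⁻²) · s = kg·m²·s⁻²·A⁻².
kg·m²·s⁻²·A⁻² is the base-SI form of the henry.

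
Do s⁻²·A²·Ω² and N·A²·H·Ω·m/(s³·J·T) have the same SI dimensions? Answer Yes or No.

No

Left side:
  Ω = kg·m²·s⁻³·A⁻².
  So Ω² = kg²·m⁴·s⁻⁶·A⁻⁴.
  Combining: s⁻²·A²·Ω² = s⁻² · A² · (kg²·m⁴·s⁻⁶·A⁻⁴) = kg²·m⁴·s⁻⁸·A⁻².
Right side:
  N = kg·m·s⁻².
  J = kg·m²·s⁻².
  So J⁻¹ = kg⁻¹·m⁻²·s².
  T = kg·s⁻²·A⁻¹.
  So T⁻¹ = kg⁻¹·s²·A.
  H = kg·m²·s⁻²·A⁻².
  Ω = kg·m²·s⁻³·A⁻².
  Combining: N·s⁻³·A²·J⁻¹·T⁻¹·H·Ω·m = (kg·m·s⁻²) · s⁻³ · A² · (kg⁻¹·m⁻²·s²) · (kg⁻¹·s²·A) · (kg·m²·s⁻²·A⁻²) · (kg·m²·s⁻³·A⁻²) · m = kg·m⁴·s⁻⁶·A⁻¹.
Left is kg²·m⁴·s⁻⁸·A⁻²; right is kg·m⁴·s⁻⁶·A⁻¹ — different.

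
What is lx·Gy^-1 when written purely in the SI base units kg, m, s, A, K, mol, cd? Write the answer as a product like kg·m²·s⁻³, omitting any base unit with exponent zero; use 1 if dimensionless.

m⁻⁴·s²·cd

lx = m⁻²·cd.
Gy = m²·s⁻².
So Gy⁻¹ = m⁻²·s².
Combining: lx·Gy⁻¹ = (m⁻²·cd) · (m⁻²·s²) = m⁻⁴·s²·cd.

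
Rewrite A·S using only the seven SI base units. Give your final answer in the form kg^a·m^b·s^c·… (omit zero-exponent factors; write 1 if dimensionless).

kg⁻¹·m⁻²·s³·A³

S = kg⁻¹·m⁻²·s³·A².
Combining: A·S = A · (kg⁻¹·m⁻²·s³·A²) = kg⁻¹·m⁻²·s³·A³.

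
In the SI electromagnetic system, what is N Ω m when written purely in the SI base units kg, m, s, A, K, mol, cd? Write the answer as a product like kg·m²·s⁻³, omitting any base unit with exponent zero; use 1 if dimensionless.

N = kg·m/s² = kg·m·s⁻² (force = mass × acceleration).
Ω = V/A (resistance = voltage per current),
    = kg·m²·s⁻³·A⁻².
Combining: N·Ω·m = (kg·m·s⁻²) · (kg·m²·s⁻³·A⁻²) · m = kg²·m⁴·s⁻⁵·A⁻².

kg²·m⁴·s⁻⁵·A⁻²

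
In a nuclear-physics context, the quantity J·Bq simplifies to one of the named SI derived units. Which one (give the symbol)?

W

J = kg·m²·s⁻².
Bq = s⁻¹.
Combining: J·Bq = (kg·m²·s⁻²) · s⁻¹ = kg·m²·s⁻³.
kg·m²·s⁻³ is the base-SI form of the watt.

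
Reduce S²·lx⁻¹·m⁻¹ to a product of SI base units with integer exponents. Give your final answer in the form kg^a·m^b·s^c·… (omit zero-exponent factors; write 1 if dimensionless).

S = kg⁻¹·m⁻²·s³·A².
So S² = kg⁻²·m⁻⁴·s⁶·A⁴.
lx = m⁻²·cd.
So lx⁻¹ = m²·cd⁻¹.
Combining: S²·lx⁻¹·m⁻¹ = (kg⁻²·m⁻⁴·s⁶·A⁴) · (m²·cd⁻¹) · m⁻¹ = kg⁻²·m⁻³·s⁶·A⁴·cd⁻¹.

kg⁻²·m⁻³·s⁶·A⁴·cd⁻¹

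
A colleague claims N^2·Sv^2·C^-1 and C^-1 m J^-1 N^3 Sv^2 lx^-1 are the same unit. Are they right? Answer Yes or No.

No

Left side:
  N = kg·m/s² = kg·m·s⁻² (force = mass × acceleration).
  So N² = kg²·m²·s⁻⁴.
  Sv = J/kg (equivalent dose = energy per mass),
      = m²·s⁻².
  So Sv² = m⁴·s⁻⁴.
  C = A·s = s·A (charge = current × time).
  So C⁻¹ = s⁻¹·A⁻¹.
  Combining: N²·Sv²·C⁻¹ = (kg²·m²·s⁻⁴) · (m⁴·s⁻⁴) · (s⁻¹·A⁻¹) = kg²·m⁶·s⁻⁹·A⁻¹.
Right side:
  C = A·s = s·A (charge = current × time).
  So C⁻¹ = s⁻¹·A⁻¹.
  J = N·m (work = force × distance),
      = kg·m²·s⁻².
  So J⁻¹ = kg⁻¹·m⁻²·s².
  N = kg·m/s² = kg·m·s⁻² (force = mass × acceleration).
  So N³ = kg³·m³·s⁻⁶.
  Sv = J/kg (equivalent dose = energy per mass),
      = m²·s⁻².
  So Sv² = m⁴·s⁻⁴.
  lx = lm/m² (illuminance = luminous flux per area),
      = m⁻²·cd.
  So lx⁻¹ = m²·cd⁻¹.
  Combining: C⁻¹·m·J⁻¹·N³·Sv²·lx⁻¹ = (s⁻¹·A⁻¹) · m · (kg⁻¹·m⁻²·s²) · (kg³·m³·s⁻⁶) · (m⁴·s⁻⁴) · (m²·cd⁻¹) = kg²·m⁸·s⁻⁹·A⁻¹·cd⁻¹.
Left is kg²·m⁶·s⁻⁹·A⁻¹; right is kg²·m⁸·s⁻⁹·A⁻¹·cd⁻¹ — different.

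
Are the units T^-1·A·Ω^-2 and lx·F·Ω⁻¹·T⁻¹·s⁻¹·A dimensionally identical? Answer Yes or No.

No

Left side:
  T = Wb/m² (flux density = flux per area),
      = kg·s⁻²·A⁻¹.
  So T⁻¹ = kg⁻¹·s²·A.
  Ω = V/A (resistance = voltage per current),
      = kg·m²·s⁻³·A⁻².
  So Ω⁻² = kg⁻²·m⁻⁴·s⁶·A⁴.
  Combining: T⁻¹·A·Ω⁻² = (kg⁻¹·s²·A) · A · (kg⁻²·m⁻⁴·s⁶·A⁴) = kg⁻³·m⁻⁴·s⁸·A⁶.
Right side:
  lx = lm/m² (illuminance = luminous flux per area),
      = m⁻²·cd.
  F = C/V (capacitance = charge per voltage),
      = A·s/(kg·m²·s⁻³·A⁻¹) (substituting C and V),
      = kg⁻¹·m⁻²·s⁴·A².
  Ω = V/A (resistance = voltage per current),
      = kg·m²·s⁻³·A⁻².
  So Ω⁻¹ = kg⁻¹·m⁻²·s³·A².
  T = Wb/m² (flux density = flux per area),
      = kg·s⁻²·A⁻¹.
  So T⁻¹ = kg⁻¹·s²·A.
  Combining: lx·F·Ω⁻¹·T⁻¹·s⁻¹·A = (m⁻²·cd) · (kg⁻¹·m⁻²·s⁴·A²) · (kg⁻¹·m⁻²·s³·A²) · (kg⁻¹·s²·A) · s⁻¹ · A = kg⁻³·m⁻⁶·s⁸·A⁶·cd.
Left is kg⁻³·m⁻⁴·s⁸·A⁶; right is kg⁻³·m⁻⁶·s⁸·A⁶·cd — different.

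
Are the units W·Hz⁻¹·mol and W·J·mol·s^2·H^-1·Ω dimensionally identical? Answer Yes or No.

Left side:
  W = J/s (power = energy per time),
      = kg·m²·s⁻³.
  Hz = 1/s = s⁻¹ (frequency is cycles per second).
  So Hz⁻¹ = s.
  Combining: W·Hz⁻¹·mol = (kg·m²·s⁻³) · s · mol = kg·m²·s⁻²·mol.
Right side:
  W = kg·m²·s⁻³.
  J = kg·m²·s⁻².
  H = kg·m²·s⁻²·A⁻².
  So H⁻¹ = kg⁻¹·m⁻²·s²·A².
  Ω = kg·m²·s⁻³·A⁻².
  Combining: W·J·mol·s²·H⁻¹·Ω = (kg·m²·s⁻³) · (kg·m²·s⁻²) · mol · s² · (kg⁻¹·m⁻²·s²·A²) · (kg·m²·s⁻³·A⁻²) = kg²·m⁴·s⁻⁴·mol.
Left is kg·m²·s⁻²·mol; right is kg²·m⁴·s⁻⁴·mol — different.

No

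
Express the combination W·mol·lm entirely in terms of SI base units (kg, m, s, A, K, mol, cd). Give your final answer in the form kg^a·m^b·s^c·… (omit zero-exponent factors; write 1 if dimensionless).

kg·m²·s⁻³·mol·cd

W = J/s (power = energy per time),
    = kg·m²·s⁻³.
lm = cd·sr = cd (luminous flux; sr is dimensionless).
Combining: W·mol·lm = (kg·m²·s⁻³) · mol · cd = kg·m²·s⁻³·mol·cd.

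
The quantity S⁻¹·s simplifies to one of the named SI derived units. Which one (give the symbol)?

H

S = 1/Ω (conductance is reciprocal resistance),
    = kg⁻¹·m⁻²·s³·A².
So S⁻¹ = kg·m²·s⁻³·A⁻².
Combining: S⁻¹·s = (kg·m²·s⁻³·A⁻²) · s = kg·m²·s⁻²·A⁻².
kg·m²·s⁻²·A⁻² is the base-SI form of the henry.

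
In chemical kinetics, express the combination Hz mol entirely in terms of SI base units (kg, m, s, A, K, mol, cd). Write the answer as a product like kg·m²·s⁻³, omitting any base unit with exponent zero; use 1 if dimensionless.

s⁻¹·mol

Hz = 1/s = s⁻¹ (frequency is cycles per second).
Combining: Hz·mol = s⁻¹ · mol = s⁻¹·mol.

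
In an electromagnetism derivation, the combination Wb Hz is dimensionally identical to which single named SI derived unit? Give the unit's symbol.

Wb = kg·m²·s⁻²·A⁻¹.
Hz = s⁻¹.
Combining: Wb·Hz = (kg·m²·s⁻²·A⁻¹) · s⁻¹ = kg·m²·s⁻³·A⁻¹.
kg·m²·s⁻³·A⁻¹ is the base-SI form of the volt.

V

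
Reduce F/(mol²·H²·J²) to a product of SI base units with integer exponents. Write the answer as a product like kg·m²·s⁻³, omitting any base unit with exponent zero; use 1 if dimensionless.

F = C/V (capacitance = charge per voltage),
    = A·s/(kg·m²·s⁻³·A⁻¹) (substituting C and V),
    = kg⁻¹·m⁻²·s⁴·A².
H = Wb/A (inductance = flux per current),
    = kg·m²·s⁻²·A⁻².
So H⁻² = kg⁻²·m⁻⁴·s⁴·A⁴.
J = N·m (work = force × distance),
    = kg·m²·s⁻².
So J⁻² = kg⁻²·m⁻⁴·s⁴.
Combining: mol⁻²·F·H⁻²·J⁻² = mol⁻² · (kg⁻¹·m⁻²·s⁴·A²) · (kg⁻²·m⁻⁴·s⁴·A⁴) · (kg⁻²·m⁻⁴·s⁴) = kg⁻⁵·m⁻¹⁰·s¹²·A⁶·mol⁻².

kg⁻⁵·m⁻¹⁰·s¹²·A⁶·mol⁻²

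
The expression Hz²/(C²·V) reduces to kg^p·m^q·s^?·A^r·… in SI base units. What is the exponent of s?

-1

Hz = 1/s = s⁻¹ (frequency is cycles per second).
So Hz² = s⁻².
C = A·s = s·A (charge = current × time).
So C⁻² = s⁻²·A⁻².
V = W/A (potential = power per current),
    = kg·m²·s⁻³·A⁻¹.
So V⁻¹ = kg⁻¹·m⁻²·s³·A.
Combining: Hz²·C⁻²·V⁻¹ = s⁻² · (s⁻²·A⁻²) · (kg⁻¹·m⁻²·s³·A) = kg⁻¹·m⁻²·s⁻¹·A⁻¹.
The exponent of s is -1.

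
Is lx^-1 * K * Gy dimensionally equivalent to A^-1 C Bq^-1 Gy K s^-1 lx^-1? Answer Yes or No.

No

Left side:
  lx = lm/m² (illuminance = luminous flux per area),
      = m⁻²·cd.
  So lx⁻¹ = m²·cd⁻¹.
  Gy = J/kg (absorbed dose = energy per mass),
      = m²·s⁻².
  Combining: lx⁻¹·K·Gy = (m²·cd⁻¹) · K · (m²·s⁻²) = m⁴·s⁻²·K·cd⁻¹.
Right side:
  C = A·s = s·A (charge = current × time).
  Bq = 1/s = s⁻¹ (activity is decays per second).
  So Bq⁻¹ = s.
  Gy = J/kg (absorbed dose = energy per mass),
      = m²·s⁻².
  lx = lm/m² (illuminance = luminous flux per area),
      = m⁻²·cd.
  So lx⁻¹ = m²·cd⁻¹.
  Combining: A⁻¹·C·Bq⁻¹·Gy·K·s⁻¹·lx⁻¹ = A⁻¹ · (s·A) · s · (m²·s⁻²) · K · s⁻¹ · (m²·cd⁻¹) = m⁴·s⁻¹·K·cd⁻¹.
Left is m⁴·s⁻²·K·cd⁻¹; right is m⁴·s⁻¹·K·cd⁻¹ — different.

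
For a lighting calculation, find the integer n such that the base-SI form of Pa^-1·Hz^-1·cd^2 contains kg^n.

Pa = N/m² (pressure = force per area),
    = kg·m⁻¹·s⁻².
So Pa⁻¹ = kg⁻¹·m·s².
Hz = 1/s = s⁻¹ (frequency is cycles per second).
So Hz⁻¹ = s.
Combining: Pa⁻¹·Hz⁻¹·cd² = (kg⁻¹·m·s²) · s · cd² = kg⁻¹·m·s³·cd².
The exponent of kg is -1.

-1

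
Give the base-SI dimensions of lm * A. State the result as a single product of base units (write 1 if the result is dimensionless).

A·cd

lm = cd·sr = cd (luminous flux; sr is dimensionless).
Combining: lm·A = cd · A = A·cd.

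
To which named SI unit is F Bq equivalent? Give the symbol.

S

F = kg⁻¹·m⁻²·s⁴·A².
Bq = s⁻¹.
Combining: F·Bq = (kg⁻¹·m⁻²·s⁴·A²) · s⁻¹ = kg⁻¹·m⁻²·s³·A².
kg⁻¹·m⁻²·s³·A² is the base-SI form of the siemens.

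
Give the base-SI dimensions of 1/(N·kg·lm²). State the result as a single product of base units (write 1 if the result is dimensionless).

N = kg·m/s² = kg·m·s⁻² (force = mass × acceleration).
So N⁻¹ = kg⁻¹·m⁻¹·s².
lm = cd·sr = cd (luminous flux; sr is dimensionless).
So lm⁻² = cd⁻².
Combining: N⁻¹·kg⁻¹·lm⁻² = (kg⁻¹·m⁻¹·s²) · kg⁻¹ · cd⁻² = kg⁻²·m⁻¹·s²·cd⁻².

kg⁻²·m⁻¹·s²·cd⁻²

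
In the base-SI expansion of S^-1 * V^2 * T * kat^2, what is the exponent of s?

S = kg⁻¹·m⁻²·s³·A².
So S⁻¹ = kg·m²·s⁻³·A⁻².
V = kg·m²·s⁻³·A⁻¹.
So V² = kg²·m⁴·s⁻⁶·A⁻².
T = kg·s⁻²·A⁻¹.
kat = s⁻¹·mol.
So kat² = s⁻²·mol².
Combining: S⁻¹·V²·T·kat² = (kg·m²·s⁻³·A⁻²) · (kg²·m⁴·s⁻⁶·A⁻²) · (kg·s⁻²·A⁻¹) · (s⁻²·mol²) = kg⁴·m⁶·s⁻¹³·A⁻⁵·mol².
The exponent of s is -13.

-13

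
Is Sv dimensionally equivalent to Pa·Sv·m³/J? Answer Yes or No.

Yes

Left side:
  Sv = m²·s⁻².
Right side:
  Pa = N/m² (pressure = force per area),
      = kg·m⁻¹·s⁻².
  Sv = J/kg (equivalent dose = energy per mass),
      = m²·s⁻².
  J = N·m (work = force × distance),
      = kg·m²·s⁻².
  So J⁻¹ = kg⁻¹·m⁻²·s².
  Combining: Pa·Sv·m³·J⁻¹ = (kg·m⁻¹·s⁻²) · (m²·s⁻²) · m³ · (kg⁻¹·m⁻²·s²) = m²·s⁻².
Both reduce to m²·s⁻².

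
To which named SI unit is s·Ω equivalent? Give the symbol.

Ω = V/A (resistance = voltage per current),
    = kg·m²·s⁻³·A⁻².
Combining: s·Ω = s · (kg·m²·s⁻³·A⁻²) = kg·m²·s⁻²·A⁻².
kg·m²·s⁻²·A⁻² is the base-SI form of the henry.

H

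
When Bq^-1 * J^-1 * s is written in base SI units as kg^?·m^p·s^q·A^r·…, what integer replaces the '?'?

-1

Bq = 1/s = s⁻¹ (activity is decays per second).
So Bq⁻¹ = s.
J = N·m (work = force × distance),
    = kg·m²·s⁻².
So J⁻¹ = kg⁻¹·m⁻²·s².
Combining: Bq⁻¹·J⁻¹·s = s · (kg⁻¹·m⁻²·s²) · s = kg⁻¹·m⁻²·s⁴.
The exponent of kg is -1.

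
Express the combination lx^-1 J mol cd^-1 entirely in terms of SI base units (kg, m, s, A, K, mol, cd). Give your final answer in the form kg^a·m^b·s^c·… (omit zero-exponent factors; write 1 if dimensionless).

lx = lm/m² (illuminance = luminous flux per area),
    = m⁻²·cd.
So lx⁻¹ = m²·cd⁻¹.
J = N·m (work = force × distance),
    = kg·m²·s⁻².
Combining: lx⁻¹·J·mol·cd⁻¹ = (m²·cd⁻¹) · (kg·m²·s⁻²) · mol · cd⁻¹ = kg·m⁴·s⁻²·mol·cd⁻².

kg·m⁴·s⁻²·mol·cd⁻²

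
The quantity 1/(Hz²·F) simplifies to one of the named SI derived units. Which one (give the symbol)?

H

Hz = 1/s = s⁻¹ (frequency is cycles per second).
So Hz⁻² = s².
F = C/V (capacitance = charge per voltage),
    = A·s/(kg·m²·s⁻³·A⁻¹) (substituting C and V),
    = kg⁻¹·m⁻²·s⁴·A².
So F⁻¹ = kg·m²·s⁻⁴·A⁻².
Combining: Hz⁻²·F⁻¹ = s² · (kg·m²·s⁻⁴·A⁻²) = kg·m²·s⁻²·A⁻².
kg·m²·s⁻²·A⁻² is the base-SI form of the henry.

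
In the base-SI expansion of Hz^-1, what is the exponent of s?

Hz = s⁻¹.
So Hz⁻¹ = s.
The exponent of s is 1.

1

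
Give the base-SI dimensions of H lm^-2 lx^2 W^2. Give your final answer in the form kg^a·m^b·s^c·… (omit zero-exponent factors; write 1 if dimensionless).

H = Wb/A (inductance = flux per current),
    = kg·m²·s⁻²·A⁻².
lm = cd·sr = cd (luminous flux; sr is dimensionless).
So lm⁻² = cd⁻².
lx = lm/m² (illuminance = luminous flux per area),
    = m⁻²·cd.
So lx² = m⁻⁴·cd².
W = J/s (power = energy per time),
    = kg·m²·s⁻³.
So W² = kg²·m⁴·s⁻⁶.
Combining: H·lm⁻²·lx²·W² = (kg·m²·s⁻²·A⁻²) · cd⁻² · (m⁻⁴·cd²) · (kg²·m⁴·s⁻⁶) = kg³·m²·s⁻⁸·A⁻².

kg³·m²·s⁻⁸·A⁻²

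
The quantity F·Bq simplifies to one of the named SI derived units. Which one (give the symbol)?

S

F = kg⁻¹·m⁻²·s⁴·A².
Bq = s⁻¹.
Combining: F·Bq = (kg⁻¹·m⁻²·s⁴·A²) · s⁻¹ = kg⁻¹·m⁻²·s³·A².
kg⁻¹·m⁻²·s³·A² is the base-SI form of the siemens.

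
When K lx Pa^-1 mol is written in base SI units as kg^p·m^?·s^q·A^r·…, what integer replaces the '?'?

-1

lx = lm/m² (illuminance = luminous flux per area),
    = m⁻²·cd.
Pa = N/m² (pressure = force per area),
    = kg·m⁻¹·s⁻².
So Pa⁻¹ = kg⁻¹·m·s².
Combining: K·lx·Pa⁻¹·mol = K · (m⁻²·cd) · (kg⁻¹·m·s²) · mol = kg⁻¹·m⁻¹·s²·K·mol·cd.
The exponent of m is -1.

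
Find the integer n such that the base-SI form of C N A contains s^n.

C = A·s = s·A (charge = current × time).
N = kg·m/s² = kg·m·s⁻² (force = mass × acceleration).
Combining: C·N·A = (s·A) · (kg·m·s⁻²) · A = kg·m·s⁻¹·A².
The exponent of s is -1.

-1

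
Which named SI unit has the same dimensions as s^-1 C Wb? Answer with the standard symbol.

J

C = s·A.
Wb = kg·m²·s⁻²·A⁻¹.
Combining: s⁻¹·C·Wb = s⁻¹ · (s·A) · (kg·m²·s⁻²·A⁻¹) = kg·m²·s⁻².
kg·m²·s⁻² is the base-SI form of the joule.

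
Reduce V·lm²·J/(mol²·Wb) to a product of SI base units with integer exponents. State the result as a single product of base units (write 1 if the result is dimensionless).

V = W/A (potential = power per current),
    = kg·m²·s⁻³·A⁻¹.
lm = cd·sr = cd (luminous flux; sr is dimensionless).
So lm² = cd².
Wb = V·s (flux: a volt is a weber per second),
    = kg·m²·s⁻²·A⁻¹.
So Wb⁻¹ = kg⁻¹·m⁻²·s²·A.
J = N·m (work = force × distance),
    = kg·m²·s⁻².
Combining: V·lm²·mol⁻²·Wb⁻¹·J = (kg·m²·s⁻³·A⁻¹) · cd² · mol⁻² · (kg⁻¹·m⁻²·s²·A) · (kg·m²·s⁻²) = kg·m²·s⁻³·mol⁻²·cd².

kg·m²·s⁻³·mol⁻²·cd²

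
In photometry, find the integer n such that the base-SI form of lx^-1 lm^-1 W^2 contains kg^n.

lx = lm/m² (illuminance = luminous flux per area),
    = m⁻²·cd.
So lx⁻¹ = m²·cd⁻¹.
lm = cd·sr = cd (luminous flux; sr is dimensionless).
So lm⁻¹ = cd⁻¹.
W = J/s (power = energy per time),
    = kg·m²·s⁻³.
So W² = kg²·m⁴·s⁻⁶.
Combining: lx⁻¹·lm⁻¹·W² = (m²·cd⁻¹) · cd⁻¹ · (kg²·m⁴·s⁻⁶) = kg²·m⁶·s⁻⁶·cd⁻².
The exponent of kg is 2.

2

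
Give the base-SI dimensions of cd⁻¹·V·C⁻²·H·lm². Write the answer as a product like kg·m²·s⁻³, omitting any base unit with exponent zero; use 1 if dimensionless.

V = W/A (potential = power per current),
    = kg·m²·s⁻³·A⁻¹.
C = A·s = s·A (charge = current × time).
So C⁻² = s⁻²·A⁻².
H = Wb/A (inductance = flux per current),
    = kg·m²·s⁻²·A⁻².
lm = cd·sr = cd (luminous flux; sr is dimensionless).
So lm² = cd².
Combining: cd⁻¹·V·C⁻²·H·lm² = cd⁻¹ · (kg·m²·s⁻³·A⁻¹) · (s⁻²·A⁻²) · (kg·m²·s⁻²·A⁻²) · cd² = kg²·m⁴·s⁻⁷·A⁻⁵·cd.

kg²·m⁴·s⁻⁷·A⁻⁵·cd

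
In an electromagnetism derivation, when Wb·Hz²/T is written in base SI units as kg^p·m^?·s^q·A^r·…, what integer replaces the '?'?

Wb = V·s (flux: a volt is a weber per second),
    = kg·m²·s⁻²·A⁻¹.
T = Wb/m² (flux density = flux per area),
    = kg·s⁻²·A⁻¹.
So T⁻¹ = kg⁻¹·s²·A.
Hz = 1/s = s⁻¹ (frequency is cycles per second).
So Hz² = s⁻².
Combining: Wb·T⁻¹·Hz² = (kg·m²·s⁻²·A⁻¹) · (kg⁻¹·s²·A) · s⁻² = m²·s⁻².
The exponent of m is 2.

2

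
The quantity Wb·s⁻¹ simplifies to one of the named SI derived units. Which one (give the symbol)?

V

Wb = V·s (flux: a volt is a weber per second),
    = kg·m²·s⁻²·A⁻¹.
Combining: Wb·s⁻¹ = (kg·m²·s⁻²·A⁻¹) · s⁻¹ = kg·m²·s⁻³·A⁻¹.
kg·m²·s⁻³·A⁻¹ is the base-SI form of the volt.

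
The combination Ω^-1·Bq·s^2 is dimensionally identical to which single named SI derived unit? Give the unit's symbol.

F

Ω = V/A (resistance = voltage per current),
    = kg·m²·s⁻³·A⁻².
So Ω⁻¹ = kg⁻¹·m⁻²·s³·A².
Bq = 1/s = s⁻¹ (activity is decays per second).
Combining: Ω⁻¹·Bq·s² = (kg⁻¹·m⁻²·s³·A²) · s⁻¹ · s² = kg⁻¹·m⁻²·s⁴·A².
kg⁻¹·m⁻²·s⁴·A² is the base-SI form of the farad.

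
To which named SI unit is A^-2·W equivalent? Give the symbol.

Ω

W = kg·m²·s⁻³.
Combining: A⁻²·W = A⁻² · (kg·m²·s⁻³) = kg·m²·s⁻³·A⁻².
kg·m²·s⁻³·A⁻² is the base-SI form of the ohm.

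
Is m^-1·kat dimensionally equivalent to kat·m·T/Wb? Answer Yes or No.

Yes

Left side:
  kat = mol/s = s⁻¹·mol (catalytic activity).
  Combining: m⁻¹·kat = m⁻¹ · (s⁻¹·mol) = m⁻¹·s⁻¹·mol.
Right side:
  kat = s⁻¹·mol.
  Wb = kg·m²·s⁻²·A⁻¹.
  So Wb⁻¹ = kg⁻¹·m⁻²·s²·A.
  T = kg·s⁻²·A⁻¹.
  Combining: kat·Wb⁻¹·m·T = (s⁻¹·mol) · (kg⁻¹·m⁻²·s²·A) · m · (kg·s⁻²·A⁻¹) = m⁻¹·s⁻¹·mol.
Both reduce to m⁻¹·s⁻¹·mol.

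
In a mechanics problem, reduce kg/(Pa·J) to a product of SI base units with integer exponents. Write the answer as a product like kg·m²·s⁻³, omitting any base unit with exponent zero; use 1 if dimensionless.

kg⁻¹·m⁻¹·s⁴

Pa = N/m² (pressure = force per area),
    = kg·m⁻¹·s⁻².
So Pa⁻¹ = kg⁻¹·m·s².
J = N·m (work = force × distance),
    = kg·m²·s⁻².
So J⁻¹ = kg⁻¹·m⁻²·s².
Combining: Pa⁻¹·J⁻¹·kg = (kg⁻¹·m·s²) · (kg⁻¹·m⁻²·s²) · kg = kg⁻¹·m⁻¹·s⁴.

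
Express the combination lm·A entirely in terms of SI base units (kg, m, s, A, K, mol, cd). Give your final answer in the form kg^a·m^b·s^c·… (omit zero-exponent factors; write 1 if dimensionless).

lm = cd·sr = cd (luminous flux; sr is dimensionless).
Combining: lm·A = cd · A = A·cd.

A·cd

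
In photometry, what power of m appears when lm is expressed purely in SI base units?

lm = cd·sr = cd (luminous flux; sr is dimensionless).
The exponent of m is 0.

0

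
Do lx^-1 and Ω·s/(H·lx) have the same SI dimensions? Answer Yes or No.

Left side:
  lx = lm/m² (illuminance = luminous flux per area),
      = m⁻²·cd.
  So lx⁻¹ = m²·cd⁻¹.
Right side:
  H = kg·m²·s⁻²·A⁻².
  So H⁻¹ = kg⁻¹·m⁻²·s²·A².
  Ω = kg·m²·s⁻³·A⁻².
  lx = m⁻²·cd.
  So lx⁻¹ = m²·cd⁻¹.
  Combining: H⁻¹·Ω·lx⁻¹·s = (kg⁻¹·m⁻²·s²·A²) · (kg·m²·s⁻³·A⁻²) · (m²·cd⁻¹) · s = m²·cd⁻¹.
Both reduce to m²·cd⁻¹.

Yes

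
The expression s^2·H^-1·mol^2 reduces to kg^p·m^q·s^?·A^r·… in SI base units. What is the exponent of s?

4

H = Wb/A (inductance = flux per current),
    = kg·m²·s⁻²·A⁻².
So H⁻¹ = kg⁻¹·m⁻²·s²·A².
Combining: s²·H⁻¹·mol² = s² · (kg⁻¹·m⁻²·s²·A²) · mol² = kg⁻¹·m⁻²·s⁴·A²·mol².
The exponent of s is 4.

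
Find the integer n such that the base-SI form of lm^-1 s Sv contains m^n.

lm = cd·sr = cd (luminous flux; sr is dimensionless).
So lm⁻¹ = cd⁻¹.
Sv = J/kg (equivalent dose = energy per mass),
    = m²·s⁻².
Combining: lm⁻¹·s·Sv = cd⁻¹ · s · (m²·s⁻²) = m²·s⁻¹·cd⁻¹.
The exponent of m is 2.

2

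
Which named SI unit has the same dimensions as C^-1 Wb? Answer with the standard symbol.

Ω

C = s·A.
So C⁻¹ = s⁻¹·A⁻¹.
Wb = kg·m²·s⁻²·A⁻¹.
Combining: C⁻¹·Wb = (s⁻¹·A⁻¹) · (kg·m²·s⁻²·A⁻¹) = kg·m²·s⁻³·A⁻².
kg·m²·s⁻³·A⁻² is the base-SI form of the ohm.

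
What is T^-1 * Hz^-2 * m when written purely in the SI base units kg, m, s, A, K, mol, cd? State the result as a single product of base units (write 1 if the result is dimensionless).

T = kg·s⁻²·A⁻¹.
So T⁻¹ = kg⁻¹·s²·A.
Hz = s⁻¹.
So Hz⁻² = s².
Combining: T⁻¹·Hz⁻²·m = (kg⁻¹·s²·A) · s² · m = kg⁻¹·m·s⁴·A.

kg⁻¹·m·s⁴·A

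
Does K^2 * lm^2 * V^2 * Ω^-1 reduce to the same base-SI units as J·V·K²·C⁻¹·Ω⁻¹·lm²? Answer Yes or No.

Left side:
  lm = cd·sr = cd (luminous flux; sr is dimensionless).
  So lm² = cd².
  V = W/A (potential = power per current),
      = kg·m²·s⁻³·A⁻¹.
  So V² = kg²·m⁴·s⁻⁶·A⁻².
  Ω = V/A (resistance = voltage per current),
      = kg·m²·s⁻³·A⁻².
  So Ω⁻¹ = kg⁻¹·m⁻²·s³·A².
  Combining: K²·lm²·V²·Ω⁻¹ = K² · cd² · (kg²·m⁴·s⁻⁶·A⁻²) · (kg⁻¹·m⁻²·s³·A²) = kg·m²·s⁻³·K²·cd².
Right side:
  J = N·m (work = force × distance),
      = kg·m²·s⁻².
  V = W/A (potential = power per current),
      = kg·m²·s⁻³·A⁻¹.
  C = A·s = s·A (charge = current × time).
  So C⁻¹ = s⁻¹·A⁻¹.
  Ω = V/A (resistance = voltage per current),
      = kg·m²·s⁻³·A⁻².
  So Ω⁻¹ = kg⁻¹·m⁻²·s³·A².
  lm = cd·sr = cd (luminous flux; sr is dimensionless).
  So lm² = cd².
  Combining: J·V·K²·C⁻¹·Ω⁻¹·lm² = (kg·m²·s⁻²) · (kg·m²·s⁻³·A⁻¹) · K² · (s⁻¹·A⁻¹) · (kg⁻¹·m⁻²·s³·A²) · cd² = kg·m²·s⁻³·K²·cd².
Both reduce to kg·m²·s⁻³·K²·cd².

Yes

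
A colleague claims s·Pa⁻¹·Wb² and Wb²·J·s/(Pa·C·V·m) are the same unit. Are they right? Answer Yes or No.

Left side:
  Pa = N/m² (pressure = force per area),
      = kg·m⁻¹·s⁻².
  So Pa⁻¹ = kg⁻¹·m·s².
  Wb = V·s (flux: a volt is a weber per second),
      = kg·m²·s⁻²·A⁻¹.
  So Wb² = kg²·m⁴·s⁻⁴·A⁻².
  Combining: s·Pa⁻¹·Wb² = s · (kg⁻¹·m·s²) · (kg²·m⁴·s⁻⁴·A⁻²) = kg·m⁵·s⁻¹·A⁻².
Right side:
  Wb = kg·m²·s⁻²·A⁻¹.
  So Wb² = kg²·m⁴·s⁻⁴·A⁻².
  Pa = kg·m⁻¹·s⁻².
  So Pa⁻¹ = kg⁻¹·m·s².
  J = kg·m²·s⁻².
  C = s·A.
  So C⁻¹ = s⁻¹·A⁻¹.
  V = kg·m²·s⁻³·A⁻¹.
  So V⁻¹ = kg⁻¹·m⁻²·s³·A.
  Combining: Wb²·Pa⁻¹·J·s·C⁻¹·V⁻¹·m⁻¹ = (kg²·m⁴·s⁻⁴·A⁻²) · (kg⁻¹·m·s²) · (kg·m²·s⁻²) · s · (s⁻¹·A⁻¹) · (kg⁻¹·m⁻²·s³·A) · m⁻¹ = kg·m⁴·s⁻¹·A⁻².
Left is kg·m⁵·s⁻¹·A⁻²; right is kg·m⁴·s⁻¹·A⁻² — different.

No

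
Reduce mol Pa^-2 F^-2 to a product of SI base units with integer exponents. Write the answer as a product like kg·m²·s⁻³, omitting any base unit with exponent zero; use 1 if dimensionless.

Pa = kg·m⁻¹·s⁻².
So Pa⁻² = kg⁻²·m²·s⁴.
F = kg⁻¹·m⁻²·s⁴·A².
So F⁻² = kg²·m⁴·s⁻⁸·A⁻⁴.
Combining: mol·Pa⁻²·F⁻² = mol · (kg⁻²·m²·s⁴) · (kg²·m⁴·s⁻⁸·A⁻⁴) = m⁶·s⁻⁴·A⁻⁴·mol.

m⁶·s⁻⁴·A⁻⁴·mol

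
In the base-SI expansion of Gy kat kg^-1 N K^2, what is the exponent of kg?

0

Gy = m²·s⁻².
kat = s⁻¹·mol.
N = kg·m·s⁻².
Combining: Gy·kat·kg⁻¹·N·K² = (m²·s⁻²) · (s⁻¹·mol) · kg⁻¹ · (kg·m·s⁻²) · K² = m³·s⁻⁵·K²·mol.
The exponent of kg is 0.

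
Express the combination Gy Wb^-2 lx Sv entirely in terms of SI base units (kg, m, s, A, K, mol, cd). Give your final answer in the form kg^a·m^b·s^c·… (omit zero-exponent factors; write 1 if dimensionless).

kg⁻²·m⁻²·A²·cd

Gy = J/kg (absorbed dose = energy per mass),
    = m²·s⁻².
Wb = V·s (flux: a volt is a weber per second),
    = kg·m²·s⁻²·A⁻¹.
So Wb⁻² = kg⁻²·m⁻⁴·s⁴·A².
lx = lm/m² (illuminance = luminous flux per area),
    = m⁻²·cd.
Sv = J/kg (equivalent dose = energy per mass),
    = m²·s⁻².
Combining: Gy·Wb⁻²·lx·Sv = (m²·s⁻²) · (kg⁻²·m⁻⁴·s⁴·A²) · (m⁻²·cd) · (m²·s⁻²) = kg⁻²·m⁻²·A²·cd.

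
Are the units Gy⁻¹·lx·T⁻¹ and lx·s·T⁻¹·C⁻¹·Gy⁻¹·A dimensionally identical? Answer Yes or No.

Yes

Left side:
  Gy = J/kg (absorbed dose = energy per mass),
      = m²·s⁻².
  So Gy⁻¹ = m⁻²·s².
  lx = lm/m² (illuminance = luminous flux per area),
      = m⁻²·cd.
  T = Wb/m² (flux density = flux per area),
      = kg·s⁻²·A⁻¹.
  So T⁻¹ = kg⁻¹·s²·A.
  Combining: Gy⁻¹·lx·T⁻¹ = (m⁻²·s²) · (m⁻²·cd) · (kg⁻¹·s²·A) = kg⁻¹·m⁻⁴·s⁴·A·cd.
Right side:
  lx = lm/m² (illuminance = luminous flux per area),
      = m⁻²·cd.
  T = Wb/m² (flux density = flux per area),
      = kg·s⁻²·A⁻¹.
  So T⁻¹ = kg⁻¹·s²·A.
  C = A·s = s·A (charge = current × time).
  So C⁻¹ = s⁻¹·A⁻¹.
  Gy = J/kg (absorbed dose = energy per mass),
      = m²·s⁻².
  So Gy⁻¹ = m⁻²·s².
  Combining: lx·s·T⁻¹·C⁻¹·Gy⁻¹·A = (m⁻²·cd) · s · (kg⁻¹·s²·A) · (s⁻¹·A⁻¹) · (m⁻²·s²) · A = kg⁻¹·m⁻⁴·s⁴·A·cd.
Both reduce to kg⁻¹·m⁻⁴·s⁴·A·cd.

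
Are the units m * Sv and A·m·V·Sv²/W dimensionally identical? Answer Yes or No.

Left side:
  Sv = J/kg (equivalent dose = energy per mass),
      = m²·s⁻².
  Combining: m·Sv = m · (m²·s⁻²) = m³·s⁻².
Right side:
  V = W/A (potential = power per current),
      = kg·m²·s⁻³·A⁻¹.
  W = J/s (power = energy per time),
      = kg·m²·s⁻³.
  So W⁻¹ = kg⁻¹·m⁻²·s³.
  Sv = J/kg (equivalent dose = energy per mass),
      = m²·s⁻².
  So Sv² = m⁴·s⁻⁴.
  Combining: A·m·V·W⁻¹·Sv² = A · m · (kg·m²·s⁻³·A⁻¹) · (kg⁻¹·m⁻²·s³) · (m⁴·s⁻⁴) = m⁵·s⁻⁴.
Left is m³·s⁻²; right is m⁵·s⁻⁴ — different.

No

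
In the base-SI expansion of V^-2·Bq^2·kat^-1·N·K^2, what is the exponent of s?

V = W/A (potential = power per current),
    = kg·m²·s⁻³·A⁻¹.
So V⁻² = kg⁻²·m⁻⁴·s⁶·A².
Bq = 1/s = s⁻¹ (activity is decays per second).
So Bq² = s⁻².
kat = mol/s = s⁻¹·mol (catalytic activity).
So kat⁻¹ = s·mol⁻¹.
N = kg·m/s² = kg·m·s⁻² (force = mass × acceleration).
Combining: V⁻²·Bq²·kat⁻¹·N·K² = (kg⁻²·m⁻⁴·s⁶·A²) · s⁻² · (s·mol⁻¹) · (kg·m·s⁻²) · K² = kg⁻¹·m⁻³·s³·A²·K²·mol⁻¹.
The exponent of s is 3.

3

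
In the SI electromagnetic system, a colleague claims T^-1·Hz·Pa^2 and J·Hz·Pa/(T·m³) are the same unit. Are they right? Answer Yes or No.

Left side:
  T = kg·s⁻²·A⁻¹.
  So T⁻¹ = kg⁻¹·s²·A.
  Hz = s⁻¹.
  Pa = kg·m⁻¹·s⁻².
  So Pa² = kg²·m⁻²·s⁻⁴.
  Combining: T⁻¹·Hz·Pa² = (kg⁻¹·s²·A) · s⁻¹ · (kg²·m⁻²·s⁻⁴) = kg·m⁻²·s⁻³·A.
Right side:
  T = kg·s⁻²·A⁻¹.
  So T⁻¹ = kg⁻¹·s²·A.
  J = kg·m²·s⁻².
  Hz = s⁻¹.
  Pa = kg·m⁻¹·s⁻².
  Combining: T⁻¹·J·Hz·m⁻³·Pa = (kg⁻¹·s²·A) · (kg·m²·s⁻²) · s⁻¹ · m⁻³ · (kg·m⁻¹·s⁻²) = kg·m⁻²·s⁻³·A.
Both reduce to kg·m⁻²·s⁻³·A.

Yes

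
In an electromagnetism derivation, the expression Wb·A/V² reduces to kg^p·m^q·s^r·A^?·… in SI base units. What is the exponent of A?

2

Wb = kg·m²·s⁻²·A⁻¹.
V = kg·m²·s⁻³·A⁻¹.
So V⁻² = kg⁻²·m⁻⁴·s⁶·A².
Combining: Wb·V⁻²·A = (kg·m²·s⁻²·A⁻¹) · (kg⁻²·m⁻⁴·s⁶·A²) · A = kg⁻¹·m⁻²·s⁴·A².
The exponent of A is 2.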